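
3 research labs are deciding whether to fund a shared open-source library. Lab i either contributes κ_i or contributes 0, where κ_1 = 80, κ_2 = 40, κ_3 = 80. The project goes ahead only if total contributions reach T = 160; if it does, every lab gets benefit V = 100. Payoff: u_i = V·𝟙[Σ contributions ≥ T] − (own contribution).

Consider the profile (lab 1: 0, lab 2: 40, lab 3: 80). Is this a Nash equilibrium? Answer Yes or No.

Total = 120 < 160: not provided.
Lab 1 (pledges 0, payoff 0): pledging 80 → total 200, payoff 20. Profitable deviation.

No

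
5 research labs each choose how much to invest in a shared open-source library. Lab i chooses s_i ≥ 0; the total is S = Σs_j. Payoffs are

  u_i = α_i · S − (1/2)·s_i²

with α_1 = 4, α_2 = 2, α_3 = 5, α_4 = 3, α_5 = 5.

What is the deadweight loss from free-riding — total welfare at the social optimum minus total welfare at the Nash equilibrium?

581

Lab i's FOC: ∂u_i/∂s_i = α_i − s_i = 0, so s_i* = α_i.
NE contributions = (4, 2, 5, 3, 5); S = 19.
W^NE = (Σα)·S − ½Σα_i² = 19² − ½·79 = 321.5.
Planner sets s_i = Σα_j = 19 for every i, so S^SO = 5·19 = 95.
W^SO = (Σα)·S^SO − ½·5·(Σα)² = (5/2)·19² = 902.5.
Deadweight loss = W^SO − W^NE = 581.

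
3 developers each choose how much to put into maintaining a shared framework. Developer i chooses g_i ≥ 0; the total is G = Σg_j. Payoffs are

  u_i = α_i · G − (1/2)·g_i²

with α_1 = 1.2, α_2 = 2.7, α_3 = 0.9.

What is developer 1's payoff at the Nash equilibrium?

5.04

Developer i's FOC: ∂u_i/∂g_i = α_i − g_i = 0, so g_i* = α_i.
NE contributions = (1.2, 2.7, 0.9); G = 4.8.
u_1 = α_1·G − ½·(g_1)² = 1.2·4.8 − ½·1.2² = 5.04.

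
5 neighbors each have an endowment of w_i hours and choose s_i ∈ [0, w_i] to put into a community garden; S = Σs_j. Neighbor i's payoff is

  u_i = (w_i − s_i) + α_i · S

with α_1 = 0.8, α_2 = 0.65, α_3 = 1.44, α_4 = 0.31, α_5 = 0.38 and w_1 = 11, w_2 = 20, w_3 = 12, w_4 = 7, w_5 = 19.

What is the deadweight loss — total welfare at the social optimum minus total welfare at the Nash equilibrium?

∂u_i/∂s_i = α_i − 1, so neighbor i contributes w_i if α_i > 1, else 0.
α_i > 1 for i ∈ {3}; NE contributions (0, 0, 12, 0, 0), S = 12.
W^NE = Σw_i − S^NE + (Σα_i)·S^NE = 69 + 2.58·12 = 99.96.
Planner: ∂(Σu_j)/∂s_i = Σα_j − 1 = 2.58 > 0, so everyone contributes w_i; S^SO = 69, W^SO = 69 + 2.58·69 = 247.02.
Deadweight loss = 147.06.

147.06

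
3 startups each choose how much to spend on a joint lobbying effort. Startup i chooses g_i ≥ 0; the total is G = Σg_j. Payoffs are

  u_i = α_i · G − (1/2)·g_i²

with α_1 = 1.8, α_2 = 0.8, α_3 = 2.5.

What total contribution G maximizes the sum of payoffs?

15.3

Planner FOC: ∂(Σu_j)/∂g_i = (Σα_j) − g_i = 0, so g_i^SO = Σα_j = 5.1 for every i; G^SO = 15.3.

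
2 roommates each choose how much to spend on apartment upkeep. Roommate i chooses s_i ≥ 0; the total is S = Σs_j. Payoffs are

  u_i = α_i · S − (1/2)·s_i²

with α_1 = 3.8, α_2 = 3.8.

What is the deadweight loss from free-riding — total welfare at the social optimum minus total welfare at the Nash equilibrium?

14.44

Roommate i's FOC: ∂u_i/∂s_i = α_i − s_i = 0, so s_i* = α_i.
NE contributions = (3.8, 3.8); S = 7.6.
W^NE = (Σα)·S − ½Σα_i² = 7.6² − ½·28.88 = 43.32.
Planner sets s_i = Σα_j = 7.6 for every i, so S^SO = 2·7.6 = 15.2.
W^SO = (Σα)·S^SO − ½·2·(Σα)² = (2/2)·7.6² = 57.76.
Deadweight loss = W^SO − W^NE = 14.44.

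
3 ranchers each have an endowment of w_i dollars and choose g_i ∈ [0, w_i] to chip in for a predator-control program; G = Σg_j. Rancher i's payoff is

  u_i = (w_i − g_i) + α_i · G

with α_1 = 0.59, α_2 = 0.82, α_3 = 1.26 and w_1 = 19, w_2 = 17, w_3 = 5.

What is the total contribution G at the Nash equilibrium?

5

∂u_i/∂g_i = α_i − 1, so rancher i contributes w_i if α_i > 1, else 0.
α_i > 1 for i ∈ {3}; NE contributions (0, 0, 5), G = 5.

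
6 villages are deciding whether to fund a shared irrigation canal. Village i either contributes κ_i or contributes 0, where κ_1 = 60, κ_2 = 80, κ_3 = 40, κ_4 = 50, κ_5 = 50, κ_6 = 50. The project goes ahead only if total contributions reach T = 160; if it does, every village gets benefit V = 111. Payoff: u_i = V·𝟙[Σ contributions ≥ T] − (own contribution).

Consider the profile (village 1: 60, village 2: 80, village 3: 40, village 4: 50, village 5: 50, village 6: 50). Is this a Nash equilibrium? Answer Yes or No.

No

Total = 330 ≥ 160: provided.
Village 1 (pledges 60, payoff 51): dropping to 0 → total 270, payoff 111. Profitable deviation.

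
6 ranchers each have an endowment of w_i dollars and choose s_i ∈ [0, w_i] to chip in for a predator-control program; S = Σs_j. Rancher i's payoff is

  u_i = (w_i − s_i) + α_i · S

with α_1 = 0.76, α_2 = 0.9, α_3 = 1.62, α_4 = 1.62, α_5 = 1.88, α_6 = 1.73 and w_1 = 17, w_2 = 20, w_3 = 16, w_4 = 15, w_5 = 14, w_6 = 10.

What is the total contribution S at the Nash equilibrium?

55

∂u_i/∂s_i = α_i − 1, so rancher i contributes w_i if α_i > 1, else 0.
α_i > 1 for i ∈ {3, 4, 5, 6}; NE contributions (0, 0, 16, 15, 14, 10), S = 55.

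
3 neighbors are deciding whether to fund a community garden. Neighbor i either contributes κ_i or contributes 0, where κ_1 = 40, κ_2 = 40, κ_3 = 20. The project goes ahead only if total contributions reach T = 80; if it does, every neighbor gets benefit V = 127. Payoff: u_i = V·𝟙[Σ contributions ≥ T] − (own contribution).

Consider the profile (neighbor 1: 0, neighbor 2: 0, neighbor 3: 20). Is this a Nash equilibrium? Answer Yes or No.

No

Total = 20 < 80: not provided.
Neighbor 1 (pledges 0, payoff 0): pledging 40 → total 60, payoff -40. No gain.
Neighbor 2 (pledges 0, payoff 0): pledging 40 → total 60, payoff -40. No gain.
Neighbor 3 (pledges 20, payoff -20): dropping to 0 → total 0, payoff 0. Profitable deviation.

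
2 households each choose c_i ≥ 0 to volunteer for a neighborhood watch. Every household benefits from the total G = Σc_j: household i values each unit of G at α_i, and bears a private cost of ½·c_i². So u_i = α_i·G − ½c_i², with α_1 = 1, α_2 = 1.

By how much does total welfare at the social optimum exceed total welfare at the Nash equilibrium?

Household i's FOC: ∂u_i/∂c_i = α_i − c_i = 0, so c_i* = α_i.
NE contributions = (1, 1); G = 2.
W^NE = (Σα)·G − ½Σα_i² = 2² − ½·2 = 3.
Planner sets c_i = Σα_j = 2 for every i, so G^SO = 2·2 = 4.
W^SO = (Σα)·G^SO − ½·2·(Σα)² = (2/2)·2² = 4.
Deadweight loss = W^SO − W^NE = 1.

1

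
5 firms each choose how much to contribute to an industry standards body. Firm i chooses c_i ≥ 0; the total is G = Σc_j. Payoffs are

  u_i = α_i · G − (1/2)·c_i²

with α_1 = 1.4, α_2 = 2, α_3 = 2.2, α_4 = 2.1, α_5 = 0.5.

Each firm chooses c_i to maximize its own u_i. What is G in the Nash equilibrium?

Firm i's FOC: ∂u_i/∂c_i = α_i − c_i = 0, so c_i* = α_i.
NE contributions = (1.4, 2, 2.2, 2.1, 0.5); G = 8.2.

8.2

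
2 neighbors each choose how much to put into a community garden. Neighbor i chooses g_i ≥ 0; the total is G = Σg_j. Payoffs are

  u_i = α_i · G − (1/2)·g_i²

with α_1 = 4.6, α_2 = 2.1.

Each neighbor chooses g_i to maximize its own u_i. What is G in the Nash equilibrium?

6.7

Neighbor i's FOC: ∂u_i/∂g_i = α_i − g_i = 0, so g_i* = α_i.
NE contributions = (4.6, 2.1); G = 6.7.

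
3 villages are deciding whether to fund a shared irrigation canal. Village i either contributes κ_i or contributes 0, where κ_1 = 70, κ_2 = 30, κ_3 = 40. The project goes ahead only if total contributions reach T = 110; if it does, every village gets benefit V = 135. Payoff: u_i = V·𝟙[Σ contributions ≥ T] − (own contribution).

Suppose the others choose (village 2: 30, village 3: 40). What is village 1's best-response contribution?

70

Others' total = 70. Contributing 70 brings total to 140 ≥ 110: gain V − κ_1 = 65.
Best response: 70.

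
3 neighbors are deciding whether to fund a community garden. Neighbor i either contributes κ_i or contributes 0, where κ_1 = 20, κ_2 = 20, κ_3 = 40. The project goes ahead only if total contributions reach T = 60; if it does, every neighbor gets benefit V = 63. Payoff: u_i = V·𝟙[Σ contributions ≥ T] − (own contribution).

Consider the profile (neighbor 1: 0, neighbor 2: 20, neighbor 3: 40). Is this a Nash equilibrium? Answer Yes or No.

Yes

Total = 60 ≥ 60: provided.
Neighbor 1 (pledges 0, payoff 63): pledging 20 → total 80, payoff 43. No gain.
Neighbor 2 (pledges 20, payoff 43): dropping to 0 → total 40, payoff 0. No gain.
Neighbor 3 (pledges 40, payoff 23): dropping to 0 → total 20, payoff 0. No gain.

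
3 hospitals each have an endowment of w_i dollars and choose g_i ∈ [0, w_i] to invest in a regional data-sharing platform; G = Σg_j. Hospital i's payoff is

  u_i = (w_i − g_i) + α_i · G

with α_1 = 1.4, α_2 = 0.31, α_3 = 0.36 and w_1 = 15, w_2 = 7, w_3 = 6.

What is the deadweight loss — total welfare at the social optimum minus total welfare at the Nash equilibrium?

∂u_i/∂g_i = α_i − 1, so hospital i contributes w_i if α_i > 1, else 0.
α_i > 1 for i ∈ {1}; NE contributions (15, 0, 0), G = 15.
W^NE = Σw_i − G^NE + (Σα_i)·G^NE = 28 + 1.07·15 = 44.05.
Planner: ∂(Σu_j)/∂g_i = Σα_j − 1 = 1.07 > 0, so everyone contributes w_i; G^SO = 28, W^SO = 28 + 1.07·28 = 57.96.
Deadweight loss = 13.91.

13.91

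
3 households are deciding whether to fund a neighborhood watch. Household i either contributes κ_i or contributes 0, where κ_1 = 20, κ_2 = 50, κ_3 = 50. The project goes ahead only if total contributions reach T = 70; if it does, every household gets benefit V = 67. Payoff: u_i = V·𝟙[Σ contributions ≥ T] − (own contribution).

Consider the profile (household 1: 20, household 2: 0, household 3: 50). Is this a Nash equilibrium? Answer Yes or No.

Yes

Total = 70 ≥ 70: provided.
Household 1 (pledges 20, payoff 47): dropping to 0 → total 50, payoff 0. No gain.
Household 2 (pledges 0, payoff 67): pledging 50 → total 120, payoff 17. No gain.
Household 3 (pledges 50, payoff 17): dropping to 0 → total 20, payoff 0. No gain.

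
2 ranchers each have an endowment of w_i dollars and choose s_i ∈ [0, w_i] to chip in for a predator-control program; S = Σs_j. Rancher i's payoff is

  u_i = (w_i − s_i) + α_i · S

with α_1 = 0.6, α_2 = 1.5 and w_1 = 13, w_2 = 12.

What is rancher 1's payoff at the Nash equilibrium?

20.2

∂u_i/∂s_i = α_i − 1, so rancher i contributes w_i if α_i > 1, else 0.
α_i > 1 for i ∈ {2}; NE contributions (0, 12), S = 12.
u_1 = (13 − 0) + 0.6·12 = 20.2.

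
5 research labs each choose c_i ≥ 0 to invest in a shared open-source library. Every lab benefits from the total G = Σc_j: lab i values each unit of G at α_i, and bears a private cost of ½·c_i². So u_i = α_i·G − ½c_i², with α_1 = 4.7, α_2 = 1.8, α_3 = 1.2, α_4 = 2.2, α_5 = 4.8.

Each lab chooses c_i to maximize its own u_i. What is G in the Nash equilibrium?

Lab i's FOC: ∂u_i/∂c_i = α_i − c_i = 0, so c_i* = α_i.
NE contributions = (4.7, 1.8, 1.2, 2.2, 4.8); G = 14.7.

14.7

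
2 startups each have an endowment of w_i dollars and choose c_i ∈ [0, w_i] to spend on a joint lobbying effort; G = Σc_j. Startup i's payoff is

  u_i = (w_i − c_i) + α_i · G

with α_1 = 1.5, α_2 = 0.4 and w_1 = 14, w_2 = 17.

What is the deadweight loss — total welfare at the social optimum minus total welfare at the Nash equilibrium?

∂u_i/∂c_i = α_i − 1, so startup i contributes w_i if α_i > 1, else 0.
α_i > 1 for i ∈ {1}; NE contributions (14, 0), G = 14.
W^NE = Σw_i − G^NE + (Σα_i)·G^NE = 31 + 0.9·14 = 43.6.
Planner: ∂(Σu_j)/∂c_i = Σα_j − 1 = 0.9 > 0, so everyone contributes w_i; G^SO = 31, W^SO = 31 + 0.9·31 = 58.9.
Deadweight loss = 15.3.

15.3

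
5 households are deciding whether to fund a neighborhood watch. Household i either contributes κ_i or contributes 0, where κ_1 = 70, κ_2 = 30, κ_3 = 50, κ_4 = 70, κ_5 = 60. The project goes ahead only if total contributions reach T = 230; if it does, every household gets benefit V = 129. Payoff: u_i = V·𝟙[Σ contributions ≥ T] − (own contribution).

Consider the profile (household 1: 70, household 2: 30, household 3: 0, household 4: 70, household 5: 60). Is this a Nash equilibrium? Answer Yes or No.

Total = 230 ≥ 230: provided.
Household 1 (pledges 70, payoff 59): dropping to 0 → total 160, payoff 0. No gain.
Household 2 (pledges 30, payoff 99): dropping to 0 → total 200, payoff 0. No gain.
Household 3 (pledges 0, payoff 129): pledging 50 → total 280, payoff 79. No gain.
Household 4 (pledges 70, payoff 59): dropping to 0 → total 160, payoff 0. No gain.
Household 5 (pledges 60, payoff 69): dropping to 0 → total 170, payoff 0. No gain.

Yes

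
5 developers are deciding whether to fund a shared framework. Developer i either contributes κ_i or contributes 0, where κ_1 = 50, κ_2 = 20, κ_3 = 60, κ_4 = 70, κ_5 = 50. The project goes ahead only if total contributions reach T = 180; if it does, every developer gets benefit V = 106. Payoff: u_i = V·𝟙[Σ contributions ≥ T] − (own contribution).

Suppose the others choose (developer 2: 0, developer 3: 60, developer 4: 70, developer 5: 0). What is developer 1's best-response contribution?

Others' total = 130. Contributing 50 brings total to 180 ≥ 180: gain V − κ_1 = 56.
Best response: 50.

50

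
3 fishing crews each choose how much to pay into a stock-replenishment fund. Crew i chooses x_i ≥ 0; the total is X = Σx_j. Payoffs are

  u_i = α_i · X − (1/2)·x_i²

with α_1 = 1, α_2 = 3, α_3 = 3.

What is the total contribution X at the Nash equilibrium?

Crew i's FOC: ∂u_i/∂x_i = α_i − x_i = 0, so x_i* = α_i.
NE contributions = (1, 3, 3); X = 7.

7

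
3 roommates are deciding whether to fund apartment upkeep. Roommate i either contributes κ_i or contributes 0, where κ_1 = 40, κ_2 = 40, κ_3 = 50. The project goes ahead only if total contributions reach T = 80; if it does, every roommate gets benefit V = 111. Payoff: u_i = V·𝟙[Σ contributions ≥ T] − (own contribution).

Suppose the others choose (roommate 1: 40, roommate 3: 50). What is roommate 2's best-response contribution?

Others' total = 90 ≥ 80; contributing adds cost 40 for no extra benefit.
Best response: 0.

0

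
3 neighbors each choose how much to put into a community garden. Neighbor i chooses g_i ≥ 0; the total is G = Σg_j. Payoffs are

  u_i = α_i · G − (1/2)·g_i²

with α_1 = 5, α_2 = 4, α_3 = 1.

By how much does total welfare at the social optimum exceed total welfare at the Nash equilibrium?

71

Neighbor i's FOC: ∂u_i/∂g_i = α_i − g_i = 0, so g_i* = α_i.
NE contributions = (5, 4, 1); G = 10.
W^NE = (Σα)·G − ½Σα_i² = 10² − ½·42 = 79.
Planner sets g_i = Σα_j = 10 for every i, so G^SO = 3·10 = 30.
W^SO = (Σα)·G^SO − ½·3·(Σα)² = (3/2)·10² = 150.
Deadweight loss = W^SO − W^NE = 71.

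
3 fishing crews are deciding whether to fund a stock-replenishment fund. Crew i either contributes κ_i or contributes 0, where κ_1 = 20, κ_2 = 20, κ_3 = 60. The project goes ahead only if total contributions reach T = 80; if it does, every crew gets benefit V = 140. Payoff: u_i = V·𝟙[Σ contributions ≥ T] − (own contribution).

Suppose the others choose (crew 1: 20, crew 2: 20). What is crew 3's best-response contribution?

Others' total = 40. Contributing 60 brings total to 100 ≥ 80: gain V − κ_3 = 80.
Best response: 60.

60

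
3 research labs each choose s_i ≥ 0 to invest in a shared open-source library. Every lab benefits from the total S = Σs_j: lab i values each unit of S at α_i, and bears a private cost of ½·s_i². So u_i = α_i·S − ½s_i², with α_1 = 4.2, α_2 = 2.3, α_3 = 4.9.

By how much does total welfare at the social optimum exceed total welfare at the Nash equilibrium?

88.45

Lab i's FOC: ∂u_i/∂s_i = α_i − s_i = 0, so s_i* = α_i.
NE contributions = (4.2, 2.3, 4.9); S = 11.4.
W^NE = (Σα)·S − ½Σα_i² = 11.4² − ½·46.94 = 106.49.
Planner sets s_i = Σα_j = 11.4 for every i, so S^SO = 3·11.4 = 34.2.
W^SO = (Σα)·S^SO − ½·3·(Σα)² = (3/2)·11.4² = 194.94.
Deadweight loss = W^SO − W^NE = 88.45.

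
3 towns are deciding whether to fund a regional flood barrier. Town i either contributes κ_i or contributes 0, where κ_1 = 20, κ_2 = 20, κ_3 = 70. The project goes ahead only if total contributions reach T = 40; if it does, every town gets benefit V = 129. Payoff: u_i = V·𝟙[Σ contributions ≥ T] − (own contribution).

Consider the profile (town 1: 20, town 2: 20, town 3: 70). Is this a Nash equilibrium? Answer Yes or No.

No

Total = 110 ≥ 40: provided.
Town 1 (pledges 20, payoff 109): dropping to 0 → total 90, payoff 129. Profitable deviation.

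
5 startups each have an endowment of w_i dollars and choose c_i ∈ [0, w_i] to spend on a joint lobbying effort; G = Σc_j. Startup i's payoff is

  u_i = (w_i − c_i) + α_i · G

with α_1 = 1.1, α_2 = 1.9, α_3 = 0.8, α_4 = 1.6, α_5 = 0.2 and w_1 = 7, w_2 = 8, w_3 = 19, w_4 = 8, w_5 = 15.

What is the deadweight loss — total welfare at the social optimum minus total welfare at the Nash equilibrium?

156.4

∂u_i/∂c_i = α_i − 1, so startup i contributes w_i if α_i > 1, else 0.
α_i > 1 for i ∈ {1, 2, 4}; NE contributions (7, 8, 0, 8, 0), G = 23.
W^NE = Σw_i − G^NE + (Σα_i)·G^NE = 57 + 4.6·23 = 162.8.
Planner: ∂(Σu_j)/∂c_i = Σα_j − 1 = 4.6 > 0, so everyone contributes w_i; G^SO = 57, W^SO = 57 + 4.6·57 = 319.2.
Deadweight loss = 156.4.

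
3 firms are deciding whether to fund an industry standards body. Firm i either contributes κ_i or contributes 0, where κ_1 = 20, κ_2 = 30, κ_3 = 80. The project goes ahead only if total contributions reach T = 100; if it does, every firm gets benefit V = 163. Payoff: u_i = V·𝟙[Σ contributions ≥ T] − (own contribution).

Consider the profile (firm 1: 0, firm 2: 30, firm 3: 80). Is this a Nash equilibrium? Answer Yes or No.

Yes

Total = 110 ≥ 100: provided.
Firm 1 (pledges 0, payoff 163): pledging 20 → total 130, payoff 143. No gain.
Firm 2 (pledges 30, payoff 133): dropping to 0 → total 80, payoff 0. No gain.
Firm 3 (pledges 80, payoff 83): dropping to 0 → total 30, payoff 0. No gain.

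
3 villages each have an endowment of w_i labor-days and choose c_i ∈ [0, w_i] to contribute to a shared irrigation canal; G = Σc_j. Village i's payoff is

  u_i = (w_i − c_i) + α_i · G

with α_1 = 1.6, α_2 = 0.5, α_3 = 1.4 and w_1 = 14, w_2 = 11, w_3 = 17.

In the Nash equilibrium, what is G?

∂u_i/∂c_i = α_i − 1, so village i contributes w_i if α_i > 1, else 0.
α_i > 1 for i ∈ {1, 3}; NE contributions (14, 0, 17), G = 31.

31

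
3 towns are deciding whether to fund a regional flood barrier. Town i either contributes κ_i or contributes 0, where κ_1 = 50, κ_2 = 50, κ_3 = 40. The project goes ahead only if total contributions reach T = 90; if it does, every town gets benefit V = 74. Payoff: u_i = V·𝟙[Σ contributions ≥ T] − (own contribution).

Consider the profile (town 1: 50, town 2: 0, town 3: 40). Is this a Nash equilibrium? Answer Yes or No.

Yes

Total = 90 ≥ 90: provided.
Town 1 (pledges 50, payoff 24): dropping to 0 → total 40, payoff 0. No gain.
Town 2 (pledges 0, payoff 74): pledging 50 → total 140, payoff 24. No gain.
Town 3 (pledges 40, payoff 34): dropping to 0 → total 50, payoff 0. No gain.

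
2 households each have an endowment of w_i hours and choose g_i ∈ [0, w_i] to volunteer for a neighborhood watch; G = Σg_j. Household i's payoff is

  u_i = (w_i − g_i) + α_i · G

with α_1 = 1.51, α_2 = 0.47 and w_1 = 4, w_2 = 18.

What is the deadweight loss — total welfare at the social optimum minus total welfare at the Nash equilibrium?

17.64

∂u_i/∂g_i = α_i − 1, so household i contributes w_i if α_i > 1, else 0.
α_i > 1 for i ∈ {1}; NE contributions (4, 0), G = 4.
W^NE = Σw_i − G^NE + (Σα_i)·G^NE = 22 + 0.98·4 = 25.92.
Planner: ∂(Σu_j)/∂g_i = Σα_j − 1 = 0.98 > 0, so everyone contributes w_i; G^SO = 22, W^SO = 22 + 0.98·22 = 43.56.
Deadweight loss = 17.64.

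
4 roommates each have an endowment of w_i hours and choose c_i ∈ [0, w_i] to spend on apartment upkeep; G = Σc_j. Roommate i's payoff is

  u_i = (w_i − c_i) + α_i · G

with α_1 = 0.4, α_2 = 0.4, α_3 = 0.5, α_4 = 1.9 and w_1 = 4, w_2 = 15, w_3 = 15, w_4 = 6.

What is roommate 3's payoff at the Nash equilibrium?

∂u_i/∂c_i = α_i − 1, so roommate i contributes w_i if α_i > 1, else 0.
α_i > 1 for i ∈ {4}; NE contributions (0, 0, 0, 6), G = 6.
u_3 = (15 − 0) + 0.5·6 = 18.

18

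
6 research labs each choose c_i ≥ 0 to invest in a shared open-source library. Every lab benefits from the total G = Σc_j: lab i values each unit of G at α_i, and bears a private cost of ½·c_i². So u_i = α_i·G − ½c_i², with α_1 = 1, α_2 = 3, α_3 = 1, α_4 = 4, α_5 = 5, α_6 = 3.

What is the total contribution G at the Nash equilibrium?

Lab i's FOC: ∂u_i/∂c_i = α_i − c_i = 0, so c_i* = α_i.
NE contributions = (1, 3, 1, 4, 5, 3); G = 17.

17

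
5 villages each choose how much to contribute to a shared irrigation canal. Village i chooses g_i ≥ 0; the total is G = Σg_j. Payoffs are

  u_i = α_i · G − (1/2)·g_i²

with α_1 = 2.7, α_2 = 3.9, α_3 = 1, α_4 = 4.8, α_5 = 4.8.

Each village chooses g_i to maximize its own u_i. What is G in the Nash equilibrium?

17.2

Village i's FOC: ∂u_i/∂g_i = α_i − g_i = 0, so g_i* = α_i.
NE contributions = (2.7, 3.9, 1, 4.8, 4.8); G = 17.2.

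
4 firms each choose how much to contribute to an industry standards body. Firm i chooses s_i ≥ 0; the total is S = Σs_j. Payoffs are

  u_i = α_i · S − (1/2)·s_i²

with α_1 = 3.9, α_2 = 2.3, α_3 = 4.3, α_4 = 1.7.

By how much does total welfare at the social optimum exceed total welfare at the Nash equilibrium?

169.78

Firm i's FOC: ∂u_i/∂s_i = α_i − s_i = 0, so s_i* = α_i.
NE contributions = (3.9, 2.3, 4.3, 1.7); S = 12.2.
W^NE = (Σα)·S − ½Σα_i² = 12.2² − ½·41.88 = 127.9.
Planner sets s_i = Σα_j = 12.2 for every i, so S^SO = 4·12.2 = 48.8.
W^SO = (Σα)·S^SO − ½·4·(Σα)² = (4/2)·12.2² = 297.68.
Deadweight loss = W^SO − W^NE = 169.78.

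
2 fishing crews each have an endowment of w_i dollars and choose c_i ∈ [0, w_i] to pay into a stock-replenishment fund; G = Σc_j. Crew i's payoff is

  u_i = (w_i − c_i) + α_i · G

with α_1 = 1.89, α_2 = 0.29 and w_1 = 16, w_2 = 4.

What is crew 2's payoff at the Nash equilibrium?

8.64

∂u_i/∂c_i = α_i − 1, so crew i contributes w_i if α_i > 1, else 0.
α_i > 1 for i ∈ {1}; NE contributions (16, 0), G = 16.
u_2 = (4 − 0) + 0.29·16 = 8.64.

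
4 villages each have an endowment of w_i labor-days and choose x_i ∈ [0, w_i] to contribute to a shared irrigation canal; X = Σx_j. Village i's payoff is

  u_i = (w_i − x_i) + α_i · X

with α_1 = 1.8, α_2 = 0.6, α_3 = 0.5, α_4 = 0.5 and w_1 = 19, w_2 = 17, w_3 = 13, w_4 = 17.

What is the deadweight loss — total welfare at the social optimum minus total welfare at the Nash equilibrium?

∂u_i/∂x_i = α_i − 1, so village i contributes w_i if α_i > 1, else 0.
α_i > 1 for i ∈ {1}; NE contributions (19, 0, 0, 0), X = 19.
W^NE = Σw_i − X^NE + (Σα_i)·X^NE = 66 + 2.4·19 = 111.6.
Planner: ∂(Σu_j)/∂x_i = Σα_j − 1 = 2.4 > 0, so everyone contributes w_i; X^SO = 66, W^SO = 66 + 2.4·66 = 224.4.
Deadweight loss = 112.8.

112.8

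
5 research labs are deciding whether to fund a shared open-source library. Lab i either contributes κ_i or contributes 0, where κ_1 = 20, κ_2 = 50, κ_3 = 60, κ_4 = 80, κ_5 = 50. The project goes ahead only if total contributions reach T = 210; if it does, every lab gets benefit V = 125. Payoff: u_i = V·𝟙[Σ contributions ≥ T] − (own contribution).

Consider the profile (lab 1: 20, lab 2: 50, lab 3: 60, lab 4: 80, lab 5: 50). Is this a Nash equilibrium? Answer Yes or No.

Total = 260 ≥ 210: provided.
Lab 1 (pledges 20, payoff 105): dropping to 0 → total 240, payoff 125. Profitable deviation.

No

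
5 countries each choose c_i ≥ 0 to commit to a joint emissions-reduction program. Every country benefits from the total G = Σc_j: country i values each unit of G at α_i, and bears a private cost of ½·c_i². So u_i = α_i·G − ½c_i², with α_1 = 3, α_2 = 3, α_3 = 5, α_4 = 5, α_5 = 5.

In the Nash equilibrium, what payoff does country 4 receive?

92.5

Country i's FOC: ∂u_i/∂c_i = α_i − c_i = 0, so c_i* = α_i.
NE contributions = (3, 3, 5, 5, 5); G = 21.
u_4 = α_4·G − ½·(c_4)² = 5·21 − ½·5² = 92.5.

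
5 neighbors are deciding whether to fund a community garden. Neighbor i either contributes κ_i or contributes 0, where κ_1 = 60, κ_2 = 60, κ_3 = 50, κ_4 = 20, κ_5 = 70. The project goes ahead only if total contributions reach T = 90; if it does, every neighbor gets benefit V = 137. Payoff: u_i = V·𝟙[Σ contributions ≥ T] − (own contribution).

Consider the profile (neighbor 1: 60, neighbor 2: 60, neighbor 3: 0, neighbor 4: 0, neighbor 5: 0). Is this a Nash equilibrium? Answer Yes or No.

Total = 120 ≥ 90: provided.
Neighbor 1 (pledges 60, payoff 77): dropping to 0 → total 60, payoff 0. No gain.
Neighbor 2 (pledges 60, payoff 77): dropping to 0 → total 60, payoff 0. No gain.
Neighbor 3 (pledges 0, payoff 137): pledging 50 → total 170, payoff 87. No gain.
Neighbor 4 (pledges 0, payoff 137): pledging 20 → total 140, payoff 117. No gain.
Neighbor 5 (pledges 0, payoff 137): pledging 70 → total 190, payoff 67. No gain.

Yes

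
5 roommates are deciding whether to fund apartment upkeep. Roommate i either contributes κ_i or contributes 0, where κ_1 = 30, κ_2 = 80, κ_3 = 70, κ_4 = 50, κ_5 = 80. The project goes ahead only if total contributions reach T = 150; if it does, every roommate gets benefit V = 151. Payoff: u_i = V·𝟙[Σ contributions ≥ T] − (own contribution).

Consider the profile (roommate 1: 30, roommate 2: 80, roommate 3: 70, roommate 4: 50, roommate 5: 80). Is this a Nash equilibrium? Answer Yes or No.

Total = 310 ≥ 150: provided.
Roommate 1 (pledges 30, payoff 121): dropping to 0 → total 280, payoff 151. Profitable deviation.

No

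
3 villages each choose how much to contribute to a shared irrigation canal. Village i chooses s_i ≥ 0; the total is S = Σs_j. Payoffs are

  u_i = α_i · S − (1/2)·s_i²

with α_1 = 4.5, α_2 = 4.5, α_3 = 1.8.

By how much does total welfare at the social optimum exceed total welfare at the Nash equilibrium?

80.19

Village i's FOC: ∂u_i/∂s_i = α_i − s_i = 0, so s_i* = α_i.
NE contributions = (4.5, 4.5, 1.8); S = 10.8.
W^NE = (Σα)·S − ½Σα_i² = 10.8² − ½·43.74 = 94.77.
Planner sets s_i = Σα_j = 10.8 for every i, so S^SO = 3·10.8 = 32.4.
W^SO = (Σα)·S^SO − ½·3·(Σα)² = (3/2)·10.8² = 174.96.
Deadweight loss = W^SO − W^NE = 80.19.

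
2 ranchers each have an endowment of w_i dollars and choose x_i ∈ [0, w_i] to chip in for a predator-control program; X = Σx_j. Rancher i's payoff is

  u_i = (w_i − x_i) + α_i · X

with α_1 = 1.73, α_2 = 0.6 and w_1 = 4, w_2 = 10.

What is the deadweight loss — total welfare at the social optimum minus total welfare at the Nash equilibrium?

∂u_i/∂x_i = α_i − 1, so rancher i contributes w_i if α_i > 1, else 0.
α_i > 1 for i ∈ {1}; NE contributions (4, 0), X = 4.
W^NE = Σw_i − X^NE + (Σα_i)·X^NE = 14 + 1.33·4 = 19.32.
Planner: ∂(Σu_j)/∂x_i = Σα_j − 1 = 1.33 > 0, so everyone contributes w_i; X^SO = 14, W^SO = 14 + 1.33·14 = 32.62.
Deadweight loss = 13.3.

13.3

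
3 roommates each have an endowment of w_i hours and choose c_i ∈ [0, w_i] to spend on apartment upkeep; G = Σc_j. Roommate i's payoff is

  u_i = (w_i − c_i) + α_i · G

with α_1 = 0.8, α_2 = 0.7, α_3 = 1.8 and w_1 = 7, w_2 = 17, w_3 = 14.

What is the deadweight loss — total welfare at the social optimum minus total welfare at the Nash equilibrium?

∂u_i/∂c_i = α_i − 1, so roommate i contributes w_i if α_i > 1, else 0.
α_i > 1 for i ∈ {3}; NE contributions (0, 0, 14), G = 14.
W^NE = Σw_i − G^NE + (Σα_i)·G^NE = 38 + 2.3·14 = 70.2.
Planner: ∂(Σu_j)/∂c_i = Σα_j − 1 = 2.3 > 0, so everyone contributes w_i; G^SO = 38, W^SO = 38 + 2.3·38 = 125.4.
Deadweight loss = 55.2.

55.2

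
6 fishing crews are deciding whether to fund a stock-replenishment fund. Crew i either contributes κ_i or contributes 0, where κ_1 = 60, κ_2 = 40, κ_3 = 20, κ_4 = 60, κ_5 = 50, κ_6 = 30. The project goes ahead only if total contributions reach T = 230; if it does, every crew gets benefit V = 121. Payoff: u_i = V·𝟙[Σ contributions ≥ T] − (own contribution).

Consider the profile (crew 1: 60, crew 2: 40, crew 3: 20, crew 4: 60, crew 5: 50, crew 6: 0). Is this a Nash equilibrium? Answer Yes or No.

Total = 230 ≥ 230: provided.
Crew 1 (pledges 60, payoff 61): dropping to 0 → total 170, payoff 0. No gain.
Crew 2 (pledges 40, payoff 81): dropping to 0 → total 190, payoff 0. No gain.
Crew 3 (pledges 20, payoff 101): dropping to 0 → total 210, payoff 0. No gain.
Crew 4 (pledges 60, payoff 61): dropping to 0 → total 170, payoff 0. No gain.
Crew 5 (pledges 50, payoff 71): dropping to 0 → total 180, payoff 0. No gain.
Crew 6 (pledges 0, payoff 121): pledging 30 → total 260, payoff 91. No gain.

Yes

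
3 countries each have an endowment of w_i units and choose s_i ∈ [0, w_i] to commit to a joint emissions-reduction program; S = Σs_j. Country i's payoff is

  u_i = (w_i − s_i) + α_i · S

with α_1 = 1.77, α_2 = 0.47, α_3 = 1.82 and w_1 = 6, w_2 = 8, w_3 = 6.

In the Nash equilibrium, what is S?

12

∂u_i/∂s_i = α_i − 1, so country i contributes w_i if α_i > 1, else 0.
α_i > 1 for i ∈ {1, 3}; NE contributions (6, 0, 6), S = 12.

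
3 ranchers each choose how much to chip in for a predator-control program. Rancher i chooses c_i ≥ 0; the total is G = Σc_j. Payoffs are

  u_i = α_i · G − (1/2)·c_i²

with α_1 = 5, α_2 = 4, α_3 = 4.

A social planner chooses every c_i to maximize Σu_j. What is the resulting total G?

39

Planner FOC: ∂(Σu_j)/∂c_i = (Σα_j) − c_i = 0, so c_i^SO = Σα_j = 13 for every i; G^SO = 39.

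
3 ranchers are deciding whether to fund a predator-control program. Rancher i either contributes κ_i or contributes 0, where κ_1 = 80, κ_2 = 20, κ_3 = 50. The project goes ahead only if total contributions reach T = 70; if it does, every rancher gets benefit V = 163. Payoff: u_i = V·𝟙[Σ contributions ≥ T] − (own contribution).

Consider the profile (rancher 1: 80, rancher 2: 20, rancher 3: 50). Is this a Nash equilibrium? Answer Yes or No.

No

Total = 150 ≥ 70: provided.
Rancher 1 (pledges 80, payoff 83): dropping to 0 → total 70, payoff 163. Profitable deviation.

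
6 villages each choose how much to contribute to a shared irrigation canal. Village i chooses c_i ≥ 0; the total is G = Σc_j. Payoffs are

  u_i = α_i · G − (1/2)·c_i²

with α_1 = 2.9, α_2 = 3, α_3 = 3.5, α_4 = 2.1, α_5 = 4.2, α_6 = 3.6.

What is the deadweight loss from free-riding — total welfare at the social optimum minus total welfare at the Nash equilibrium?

777.315

Village i's FOC: ∂u_i/∂c_i = α_i − c_i = 0, so c_i* = α_i.
NE contributions = (2.9, 3, 3.5, 2.1, 4.2, 3.6); G = 19.3.
W^NE = (Σα)·G − ½Σα_i² = 19.3² − ½·64.67 = 340.155.
Planner sets c_i = Σα_j = 19.3 for every i, so G^SO = 6·19.3 = 115.8.
W^SO = (Σα)·G^SO − ½·6·(Σα)² = (6/2)·19.3² = 1117.47.
Deadweight loss = W^SO − W^NE = 777.315.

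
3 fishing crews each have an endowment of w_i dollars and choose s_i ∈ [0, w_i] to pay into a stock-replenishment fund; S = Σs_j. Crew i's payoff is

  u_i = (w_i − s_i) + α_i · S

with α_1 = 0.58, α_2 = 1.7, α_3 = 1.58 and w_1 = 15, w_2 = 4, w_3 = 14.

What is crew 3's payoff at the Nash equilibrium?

28.44

∂u_i/∂s_i = α_i − 1, so crew i contributes w_i if α_i > 1, else 0.
α_i > 1 for i ∈ {2, 3}; NE contributions (0, 4, 14), S = 18.
u_3 = (14 − 14) + 1.58·18 = 28.44.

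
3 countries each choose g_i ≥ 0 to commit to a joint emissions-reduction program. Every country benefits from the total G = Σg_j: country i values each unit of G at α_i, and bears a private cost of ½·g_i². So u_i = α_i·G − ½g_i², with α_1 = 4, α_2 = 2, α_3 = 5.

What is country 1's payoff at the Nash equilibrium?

Country i's FOC: ∂u_i/∂g_i = α_i − g_i = 0, so g_i* = α_i.
NE contributions = (4, 2, 5); G = 11.
u_1 = α_1·G − ½·(g_1)² = 4·11 − ½·4² = 36.

36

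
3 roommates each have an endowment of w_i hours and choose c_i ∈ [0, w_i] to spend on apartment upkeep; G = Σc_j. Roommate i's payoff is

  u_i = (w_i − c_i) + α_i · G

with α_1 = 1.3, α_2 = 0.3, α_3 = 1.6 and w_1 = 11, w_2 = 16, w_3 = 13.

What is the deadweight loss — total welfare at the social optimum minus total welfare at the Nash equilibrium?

∂u_i/∂c_i = α_i − 1, so roommate i contributes w_i if α_i > 1, else 0.
α_i > 1 for i ∈ {1, 3}; NE contributions (11, 0, 13), G = 24.
W^NE = Σw_i − G^NE + (Σα_i)·G^NE = 40 + 2.2·24 = 92.8.
Planner: ∂(Σu_j)/∂c_i = Σα_j − 1 = 2.2 > 0, so everyone contributes w_i; G^SO = 40, W^SO = 40 + 2.2·40 = 128.
Deadweight loss = 35.2.

35.2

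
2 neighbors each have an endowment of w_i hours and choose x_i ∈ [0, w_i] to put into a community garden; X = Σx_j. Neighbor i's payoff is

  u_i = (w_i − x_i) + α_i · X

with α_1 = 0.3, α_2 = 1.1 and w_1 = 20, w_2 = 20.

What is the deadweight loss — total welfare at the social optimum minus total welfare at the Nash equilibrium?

∂u_i/∂x_i = α_i − 1, so neighbor i contributes w_i if α_i > 1, else 0.
α_i > 1 for i ∈ {2}; NE contributions (0, 20), X = 20.
W^NE = Σw_i − X^NE + (Σα_i)·X^NE = 40 + 0.4·20 = 48.
Planner: ∂(Σu_j)/∂x_i = Σα_j − 1 = 0.4 > 0, so everyone contributes w_i; X^SO = 40, W^SO = 40 + 0.4·40 = 56.
Deadweight loss = 8.

8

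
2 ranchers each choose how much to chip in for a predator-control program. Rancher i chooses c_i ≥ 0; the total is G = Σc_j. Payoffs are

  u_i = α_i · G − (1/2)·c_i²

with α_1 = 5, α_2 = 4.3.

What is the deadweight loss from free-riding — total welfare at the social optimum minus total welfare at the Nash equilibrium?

21.745

Rancher i's FOC: ∂u_i/∂c_i = α_i − c_i = 0, so c_i* = α_i.
NE contributions = (5, 4.3); G = 9.3.
W^NE = (Σα)·G − ½Σα_i² = 9.3² − ½·43.49 = 64.745.
Planner sets c_i = Σα_j = 9.3 for every i, so G^SO = 2·9.3 = 18.6.
W^SO = (Σα)·G^SO − ½·2·(Σα)² = (2/2)·9.3² = 86.49.
Deadweight loss = W^SO − W^NE = 21.745.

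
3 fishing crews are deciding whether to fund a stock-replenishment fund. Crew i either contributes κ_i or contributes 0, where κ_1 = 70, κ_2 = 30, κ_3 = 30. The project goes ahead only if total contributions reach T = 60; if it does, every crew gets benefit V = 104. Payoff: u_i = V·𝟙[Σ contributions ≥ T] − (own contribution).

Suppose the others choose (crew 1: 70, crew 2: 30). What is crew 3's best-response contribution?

Others' total = 100 ≥ 60; contributing adds cost 30 for no extra benefit.
Best response: 0.

0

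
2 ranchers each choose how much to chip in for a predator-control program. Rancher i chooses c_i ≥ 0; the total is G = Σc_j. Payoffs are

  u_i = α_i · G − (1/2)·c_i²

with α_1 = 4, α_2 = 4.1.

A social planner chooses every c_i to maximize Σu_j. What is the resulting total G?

16.2

Planner FOC: ∂(Σu_j)/∂c_i = (Σα_j) − c_i = 0, so c_i^SO = Σα_j = 8.1 for every i; G^SO = 16.2.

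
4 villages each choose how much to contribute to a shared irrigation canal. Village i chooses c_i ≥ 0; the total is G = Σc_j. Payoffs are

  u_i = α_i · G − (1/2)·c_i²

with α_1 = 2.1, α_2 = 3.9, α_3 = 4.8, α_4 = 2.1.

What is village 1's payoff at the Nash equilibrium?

Village i's FOC: ∂u_i/∂c_i = α_i − c_i = 0, so c_i* = α_i.
NE contributions = (2.1, 3.9, 4.8, 2.1); G = 12.9.
u_1 = α_1·G − ½·(c_1)² = 2.1·12.9 − ½·2.1² = 24.885.

24.885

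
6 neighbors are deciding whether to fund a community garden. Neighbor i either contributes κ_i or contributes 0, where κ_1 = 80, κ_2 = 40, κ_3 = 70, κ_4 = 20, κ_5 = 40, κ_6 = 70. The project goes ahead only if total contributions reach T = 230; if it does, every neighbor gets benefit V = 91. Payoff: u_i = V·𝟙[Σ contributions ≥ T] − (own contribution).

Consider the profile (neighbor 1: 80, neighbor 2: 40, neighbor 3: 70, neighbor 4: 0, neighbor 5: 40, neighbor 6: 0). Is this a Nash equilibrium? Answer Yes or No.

Yes

Total = 230 ≥ 230: provided.
Neighbor 1 (pledges 80, payoff 11): dropping to 0 → total 150, payoff 0. No gain.
Neighbor 2 (pledges 40, payoff 51): dropping to 0 → total 190, payoff 0. No gain.
Neighbor 3 (pledges 70, payoff 21): dropping to 0 → total 160, payoff 0. No gain.
Neighbor 4 (pledges 0, payoff 91): pledging 20 → total 250, payoff 71. No gain.
Neighbor 5 (pledges 40, payoff 51): dropping to 0 → total 190, payoff 0. No gain.
Neighbor 6 (pledges 0, payoff 91): pledging 70 → total 300, payoff 21. No gain.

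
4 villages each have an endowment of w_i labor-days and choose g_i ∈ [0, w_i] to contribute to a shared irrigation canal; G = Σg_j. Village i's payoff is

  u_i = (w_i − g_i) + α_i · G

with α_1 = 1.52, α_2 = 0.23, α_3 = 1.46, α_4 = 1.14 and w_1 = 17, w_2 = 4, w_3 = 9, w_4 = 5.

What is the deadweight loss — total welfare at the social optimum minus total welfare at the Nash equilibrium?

13.4

∂u_i/∂g_i = α_i − 1, so village i contributes w_i if α_i > 1, else 0.
α_i > 1 for i ∈ {1, 3, 4}; NE contributions (17, 0, 9, 5), G = 31.
W^NE = Σw_i − G^NE + (Σα_i)·G^NE = 35 + 3.35·31 = 138.85.
Planner: ∂(Σu_j)/∂g_i = Σα_j − 1 = 3.35 > 0, so everyone contributes w_i; G^SO = 35, W^SO = 35 + 3.35·35 = 152.25.
Deadweight loss = 13.4.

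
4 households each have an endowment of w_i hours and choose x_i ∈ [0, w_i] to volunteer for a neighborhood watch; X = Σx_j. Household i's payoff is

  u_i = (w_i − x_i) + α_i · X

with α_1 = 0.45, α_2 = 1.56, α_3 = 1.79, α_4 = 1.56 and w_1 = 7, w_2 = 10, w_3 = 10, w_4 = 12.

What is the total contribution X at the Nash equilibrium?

32

∂u_i/∂x_i = α_i − 1, so household i contributes w_i if α_i > 1, else 0.
α_i > 1 for i ∈ {2, 3, 4}; NE contributions (0, 10, 10, 12), X = 32.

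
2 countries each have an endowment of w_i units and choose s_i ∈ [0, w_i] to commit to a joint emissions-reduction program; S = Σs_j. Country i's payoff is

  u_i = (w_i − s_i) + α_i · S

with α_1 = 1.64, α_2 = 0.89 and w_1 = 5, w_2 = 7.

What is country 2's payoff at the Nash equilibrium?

∂u_i/∂s_i = α_i − 1, so country i contributes w_i if α_i > 1, else 0.
α_i > 1 for i ∈ {1}; NE contributions (5, 0), S = 5.
u_2 = (7 − 0) + 0.89·5 = 11.45.

11.45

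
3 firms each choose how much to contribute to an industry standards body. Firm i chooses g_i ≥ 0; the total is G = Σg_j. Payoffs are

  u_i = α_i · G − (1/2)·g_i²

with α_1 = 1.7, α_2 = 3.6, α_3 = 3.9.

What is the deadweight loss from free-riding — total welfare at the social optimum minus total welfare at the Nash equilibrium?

57.85

Firm i's FOC: ∂u_i/∂g_i = α_i − g_i = 0, so g_i* = α_i.
NE contributions = (1.7, 3.6, 3.9); G = 9.2.
W^NE = (Σα)·G − ½Σα_i² = 9.2² − ½·31.06 = 69.11.
Planner sets g_i = Σα_j = 9.2 for every i, so G^SO = 3·9.2 = 27.6.
W^SO = (Σα)·G^SO − ½·3·(Σα)² = (3/2)·9.2² = 126.96.
Deadweight loss = W^SO − W^NE = 57.85.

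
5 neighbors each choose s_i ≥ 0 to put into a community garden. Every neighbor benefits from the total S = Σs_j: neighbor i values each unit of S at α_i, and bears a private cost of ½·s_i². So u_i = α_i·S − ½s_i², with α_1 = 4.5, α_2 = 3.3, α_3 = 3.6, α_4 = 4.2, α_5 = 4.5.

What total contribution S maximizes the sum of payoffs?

Planner FOC: ∂(Σu_j)/∂s_i = (Σα_j) − s_i = 0, so s_i^SO = Σα_j = 20.1 for every i; S^SO = 100.5.

100.5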